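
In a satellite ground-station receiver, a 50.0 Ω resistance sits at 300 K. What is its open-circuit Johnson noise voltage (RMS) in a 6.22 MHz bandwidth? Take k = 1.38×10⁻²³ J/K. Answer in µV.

V_n = √(4kTRB)
4kTRB = 4 × 1.38×10⁻²³ × 300 × 5.00×10¹ × 6.22×10⁶ = 5.15×10⁻¹² V²
V_n = √(5.15×10⁻¹²) = 2.27×10⁻⁶ V = 2.27 µV

2.27 µV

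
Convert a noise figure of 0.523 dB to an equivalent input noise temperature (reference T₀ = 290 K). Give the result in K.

F = 10^(0.523/10) = 1.12798
T_e = (F − 1)·T₀ = (1.12798 − 1) × 290 = 37.1 K

37.1 K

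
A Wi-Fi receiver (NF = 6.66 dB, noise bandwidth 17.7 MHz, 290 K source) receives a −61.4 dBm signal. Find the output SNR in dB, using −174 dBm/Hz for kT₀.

33.5 dB

Noise floor: N = −174 + 10 log₁₀(B) + NF
10 log₁₀(1.77×10⁷) = 72.48 dB
N = −174 + 72.48 + 6.66 = −94.86 dBm
SNR = P_sig − N = −61.4 − (−94.86) = 33.46 dB → 33.5 dB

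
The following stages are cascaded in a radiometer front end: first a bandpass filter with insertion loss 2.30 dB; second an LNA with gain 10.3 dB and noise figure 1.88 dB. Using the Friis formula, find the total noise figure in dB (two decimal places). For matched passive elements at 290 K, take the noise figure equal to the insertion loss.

Convert to linear (a loss of L dB is a gain of −L dB): F_i = 10^(NF_i/10), G_i = 10^(G_i,dB/10)
  Stage 1: F_1 = 10^(2.30/10) = 1.698, G_1 = 10^(−2.30/10) = 0.5888
  Stage 2: F_2 = 10^(1.88/10) = 1.542, G_2 = 10^(10.3/10) = 10.72
Friis cascade:
  F = 1.698 + (1.542 − 1)/0.5888 = 2.618
NF = 10 log₁₀(2.618) = 4.18 dB

4.18 dB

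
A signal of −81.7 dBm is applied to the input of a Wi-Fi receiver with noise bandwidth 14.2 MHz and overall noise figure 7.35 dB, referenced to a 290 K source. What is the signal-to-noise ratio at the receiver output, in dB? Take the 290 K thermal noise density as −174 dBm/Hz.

13.4 dB

Noise floor: N = −174 + 10 log₁₀(B) + NF
10 log₁₀(1.42×10⁷) = 71.52 dB
N = −174 + 71.52 + 7.35 = −95.13 dBm
SNR = P_sig − N = −81.7 − (−95.13) = 13.43 dB → 13.4 dB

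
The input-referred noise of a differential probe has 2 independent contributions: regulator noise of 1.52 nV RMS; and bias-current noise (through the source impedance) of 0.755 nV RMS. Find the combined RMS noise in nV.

1.70 nV

Uncorrelated sources add in power (mean-square): V_tot = √(ΣV_i²)
V_tot = √[(1.52×10⁻⁹)² + (7.55×10⁻¹⁰)²] = 1.70×10⁻⁹ V = 1.70 nV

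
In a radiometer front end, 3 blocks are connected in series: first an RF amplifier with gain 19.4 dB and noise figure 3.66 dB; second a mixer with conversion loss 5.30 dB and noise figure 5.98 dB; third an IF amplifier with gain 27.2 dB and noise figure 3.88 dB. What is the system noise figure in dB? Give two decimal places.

Convert to linear (a loss of L dB is a gain of −L dB): F_i = 10^(NF_i/10), G_i = 10^(G_i,dB/10)
  Stage 1: F_1 = 10^(3.66/10) = 2.323, G_1 = 10^(19.4/10) = 87.10
  Stage 2: F_2 = 10^(5.98/10) = 3.963, G_2 = 10^(−5.30/10) = 0.2951
  Stage 3: F_3 = 10^(3.88/10) = 2.443, G_3 = 10^(27.2/10) = 524.8
Friis cascade:
  F = 2.323 + (3.963 − 1)/87.10 + (2.443 − 1)/25.70 = 2.413
NF = 10 log₁₀(2.413) = 3.83 dB

3.83 dB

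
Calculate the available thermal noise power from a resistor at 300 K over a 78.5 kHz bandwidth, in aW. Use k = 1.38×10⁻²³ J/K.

325 aW

P_n = kTB = 1.38×10⁻²³ × 300 × 7.85×10⁴ = 3.25×10⁻¹⁶ W = 325 aW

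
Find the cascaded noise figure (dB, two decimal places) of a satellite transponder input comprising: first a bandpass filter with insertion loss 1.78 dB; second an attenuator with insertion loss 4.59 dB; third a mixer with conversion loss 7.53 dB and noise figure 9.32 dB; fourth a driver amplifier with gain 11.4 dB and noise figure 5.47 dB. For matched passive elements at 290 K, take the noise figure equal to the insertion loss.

19.96 dB

Convert to linear (a loss of L dB is a gain of −L dB): F_i = 10^(NF_i/10), G_i = 10^(G_i,dB/10)
  Stage 1: F_1 = 10^(1.78/10) = 1.507, G_1 = 10^(−1.78/10) = 0.6637
  Stage 2: F_2 = 10^(4.59/10) = 2.877, G_2 = 10^(−4.59/10) = 0.3475
  Stage 3: F_3 = 10^(9.32/10) = 8.551, G_3 = 10^(−7.53/10) = 0.1766
  Stage 4: F_4 = 10^(5.47/10) = 3.524, G_4 = 10^(11.4/10) = 13.80
Friis cascade:
  F = 1.507 + (2.877 − 1)/0.6637 + (8.551 − 1)/0.2307 + (3.524 − 1)/0.04074 = 99.02
NF = 10 log₁₀(99.02) = 19.96 dB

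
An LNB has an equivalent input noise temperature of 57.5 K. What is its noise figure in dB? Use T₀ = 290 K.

F = 1 + T_e/T₀ = 1 + 57.5/290 = 1.19828
NF = 10 log₁₀(1.19828) = 0.786 dB

0.786 dB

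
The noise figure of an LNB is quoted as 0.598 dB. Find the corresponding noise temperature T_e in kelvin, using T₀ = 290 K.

F = 10^(0.598/10) = 1.14762
T_e = (F − 1)·T₀ = (1.14762 − 1) × 290 = 42.8 K

42.8 K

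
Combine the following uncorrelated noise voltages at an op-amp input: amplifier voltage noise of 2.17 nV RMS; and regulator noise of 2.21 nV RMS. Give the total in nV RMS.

3.10 nV

Uncorrelated sources add in power (mean-square): V_tot = √(ΣV_i²)
V_tot = √[(2.17×10⁻⁹)² + (2.21×10⁻⁹)²] = 3.10×10⁻⁹ V = 3.10 nV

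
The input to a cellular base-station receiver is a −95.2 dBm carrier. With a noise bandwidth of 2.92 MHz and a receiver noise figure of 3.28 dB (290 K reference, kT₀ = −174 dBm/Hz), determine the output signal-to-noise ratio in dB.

Noise floor: N = −174 + 10 log₁₀(B) + NF
10 log₁₀(2.92×10⁶) = 64.65 dB
N = −174 + 64.65 + 3.28 = −106.07 dBm
SNR = P_sig − N = −95.2 − (−106.07) = 10.87 dB → 10.9 dB

10.9 dB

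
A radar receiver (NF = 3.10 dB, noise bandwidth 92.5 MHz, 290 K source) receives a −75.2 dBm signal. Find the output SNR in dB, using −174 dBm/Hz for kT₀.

Noise floor: N = −174 + 10 log₁₀(B) + NF
10 log₁₀(9.25×10⁷) = 79.66 dB
N = −174 + 79.66 + 3.10 = −91.24 dBm
SNR = P_sig − N = −75.2 − (−91.24) = 16.04 dB → 16.0 dB

16.0 dB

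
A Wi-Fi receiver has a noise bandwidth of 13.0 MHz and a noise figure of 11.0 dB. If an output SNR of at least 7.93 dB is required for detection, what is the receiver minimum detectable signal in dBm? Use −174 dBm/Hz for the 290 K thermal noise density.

Sensitivity = −174 + 10 log₁₀(B) + NF + SNR_min
= −174 + 71.14 + 11.0 + 7.93
= −83.93 dBm → −83.9 dBm

−83.9 dBm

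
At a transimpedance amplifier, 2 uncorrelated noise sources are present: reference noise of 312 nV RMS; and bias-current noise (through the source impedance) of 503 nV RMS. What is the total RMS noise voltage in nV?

Uncorrelated sources add in power (mean-square): V_tot = √(ΣV_i²)
V_tot = √[(3.12×10⁻⁷)² + (5.03×10⁻⁷)²] = 5.92×10⁻⁷ V = 592 nV

592 nV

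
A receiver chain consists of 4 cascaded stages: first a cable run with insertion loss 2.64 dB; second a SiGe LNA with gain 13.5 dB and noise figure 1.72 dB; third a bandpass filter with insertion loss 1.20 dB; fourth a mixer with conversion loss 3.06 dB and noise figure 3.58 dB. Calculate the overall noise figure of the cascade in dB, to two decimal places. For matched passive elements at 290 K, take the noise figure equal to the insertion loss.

4.61 dB

Convert to linear (a loss of L dB is a gain of −L dB): F_i = 10^(NF_i/10), G_i = 10^(G_i,dB/10)
  Stage 1: F_1 = 10^(2.64/10) = 1.837, G_1 = 10^(−2.64/10) = 0.5445
  Stage 2: F_2 = 10^(1.72/10) = 1.486, G_2 = 10^(13.5/10) = 22.39
  Stage 3: F_3 = 10^(1.20/10) = 1.318, G_3 = 10^(−1.20/10) = 0.7586
  Stage 4: F_4 = 10^(3.58/10) = 2.280, G_4 = 10^(−3.06/10) = 0.4943
Friis cascade:
  F = 1.837 + (1.486 − 1)/0.5445 + (1.318 − 1)/12.19 + (2.280 − 1)/9.247 = 2.894
NF = 10 log₁₀(2.894) = 4.61 dB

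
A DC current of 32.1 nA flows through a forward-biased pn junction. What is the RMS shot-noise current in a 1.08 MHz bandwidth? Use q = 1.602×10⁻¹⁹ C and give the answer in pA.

I_n = √(2qI·B)
2qI·B = 2 × 1.602×10⁻¹⁹ × 3.21×10⁻⁸ × 1.08×10⁶ = 1.11×10⁻²⁰ A²
I_n = √(1.11×10⁻²⁰) = 1.05×10⁻¹⁰ A = 105 pA

105 pA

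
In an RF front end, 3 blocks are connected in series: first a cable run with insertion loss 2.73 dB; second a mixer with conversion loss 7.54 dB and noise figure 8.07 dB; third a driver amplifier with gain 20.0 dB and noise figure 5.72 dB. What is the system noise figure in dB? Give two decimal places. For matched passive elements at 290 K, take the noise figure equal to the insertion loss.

16.14 dB

Convert to linear (a loss of L dB is a gain of −L dB): F_i = 10^(NF_i/10), G_i = 10^(G_i,dB/10)
  Stage 1: F_1 = 10^(2.73/10) = 1.875, G_1 = 10^(−2.73/10) = 0.5333
  Stage 2: F_2 = 10^(8.07/10) = 6.412, G_2 = 10^(−7.54/10) = 0.1762
  Stage 3: F_3 = 10^(5.72/10) = 3.733, G_3 = 10^(20.0/10) = 100.0
Friis cascade:
  F = 1.875 + (6.412 − 1)/0.5333 + (3.733 − 1)/0.09397 = 41.10
NF = 10 log₁₀(41.10) = 16.14 dB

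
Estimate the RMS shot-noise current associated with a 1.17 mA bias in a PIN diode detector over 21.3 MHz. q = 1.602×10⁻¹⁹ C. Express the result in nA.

I_n = √(2qI·B)
2qI·B = 2 × 1.602×10⁻¹⁹ × 1.17×10⁻³ × 2.13×10⁷ = 7.98×10⁻¹⁵ A²
I_n = √(7.98×10⁻¹⁵) = 8.94×10⁻⁸ A = 89.4 nA

89.4 nA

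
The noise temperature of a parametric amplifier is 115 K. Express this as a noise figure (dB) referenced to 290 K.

1.45 dB

F = 1 + T_e/T₀ = 1 + 115/290 = 1.39655
NF = 10 log₁₀(1.39655) = 1.45 dB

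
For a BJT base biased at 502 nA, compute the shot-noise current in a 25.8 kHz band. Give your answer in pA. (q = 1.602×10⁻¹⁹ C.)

I_n = √(2qI·B)
2qI·B = 2 × 1.602×10⁻¹⁹ × 5.02×10⁻⁷ × 2.58×10⁴ = 4.15×10⁻²¹ A²
I_n = √(4.15×10⁻²¹) = 6.44×10⁻¹¹ A = 64.4 pA

64.4 pA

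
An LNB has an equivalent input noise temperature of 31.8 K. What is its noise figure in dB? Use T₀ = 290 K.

F = 1 + T_e/T₀ = 1 + 31.8/290 = 1.10966
NF = 10 log₁₀(1.10966) = 0.452 dB

0.452 dB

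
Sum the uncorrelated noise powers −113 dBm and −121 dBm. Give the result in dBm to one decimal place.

−112.4 dBm

Convert to linear, add, convert back:
P₁ = 5.01×10⁻¹⁵ W, P₂ = 7.94×10⁻¹⁶ W
P_tot = 5.81×10⁻¹⁵ W → 10 log₁₀(P_tot / 10⁻³) = −112.4 dBm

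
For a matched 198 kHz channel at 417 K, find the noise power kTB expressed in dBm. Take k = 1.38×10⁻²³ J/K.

−119.4 dBm

P_n = kTB = 1.38×10⁻²³ × 417 × 1.98×10⁵ = 1.14×10⁻¹⁵ W
In dBm: 10 log₁₀(1.14×10⁻¹⁵ / 10⁻³) = −119.4 dBm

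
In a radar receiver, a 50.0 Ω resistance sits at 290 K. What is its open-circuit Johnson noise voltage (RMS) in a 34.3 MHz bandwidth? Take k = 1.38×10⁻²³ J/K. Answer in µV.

5.24 µV

V_n = √(4kTRB)
4kTRB = 4 × 1.38×10⁻²³ × 290 × 5.00×10¹ × 3.43×10⁷ = 2.75×10⁻¹¹ V²
V_n = √(2.75×10⁻¹¹) = 5.24×10⁻⁶ V = 5.24 µV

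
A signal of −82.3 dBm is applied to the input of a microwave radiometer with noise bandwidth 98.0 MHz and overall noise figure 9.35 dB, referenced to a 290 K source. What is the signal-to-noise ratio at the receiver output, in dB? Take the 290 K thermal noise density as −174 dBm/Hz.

2.4 dB

Noise floor: N = −174 + 10 log₁₀(B) + NF
10 log₁₀(9.80×10⁷) = 79.91 dB
N = −174 + 79.91 + 9.35 = −84.74 dBm
SNR = P_sig − N = −82.3 − (−84.74) = 2.44 dB → 2.4 dB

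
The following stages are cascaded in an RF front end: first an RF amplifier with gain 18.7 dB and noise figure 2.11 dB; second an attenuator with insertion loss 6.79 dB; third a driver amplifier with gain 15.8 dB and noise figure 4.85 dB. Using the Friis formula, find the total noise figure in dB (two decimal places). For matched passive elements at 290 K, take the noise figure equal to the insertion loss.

Convert to linear (a loss of L dB is a gain of −L dB): F_i = 10^(NF_i/10), G_i = 10^(G_i,dB/10)
  Stage 1: F_1 = 10^(2.11/10) = 1.626, G_1 = 10^(18.7/10) = 74.13
  Stage 2: F_2 = 10^(6.79/10) = 4.775, G_2 = 10^(−6.79/10) = 0.2094
  Stage 3: F_3 = 10^(4.85/10) = 3.055, G_3 = 10^(15.8/10) = 38.02
Friis cascade:
  F = 1.626 + (4.775 − 1)/74.13 + (3.055 − 1)/15.52 = 1.809
NF = 10 log₁₀(1.809) = 2.57 dB

2.57 dB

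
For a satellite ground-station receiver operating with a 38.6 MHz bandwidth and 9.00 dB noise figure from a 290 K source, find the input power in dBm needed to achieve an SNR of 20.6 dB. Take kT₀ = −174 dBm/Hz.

−68.5 dBm

Sensitivity = −174 + 10 log₁₀(B) + NF + SNR_min
= −174 + 75.87 + 9.00 + 20.6
= −68.53 dBm → −68.5 dBm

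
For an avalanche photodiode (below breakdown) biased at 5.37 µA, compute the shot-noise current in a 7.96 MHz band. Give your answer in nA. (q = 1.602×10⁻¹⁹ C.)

3.70 nA

I_n = √(2qI·B)
2qI·B = 2 × 1.602×10⁻¹⁹ × 5.37×10⁻⁶ × 7.96×10⁶ = 1.37×10⁻¹⁷ A²
I_n = √(1.37×10⁻¹⁷) = 3.70×10⁻⁹ A = 3.70 nA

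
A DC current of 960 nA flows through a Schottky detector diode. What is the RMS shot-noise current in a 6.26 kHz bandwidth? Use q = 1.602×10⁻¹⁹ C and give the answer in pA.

I_n = √(2qI·B)
2qI·B = 2 × 1.602×10⁻¹⁹ × 9.60×10⁻⁷ × 6.26×10³ = 1.93×10⁻²¹ A²
I_n = √(1.93×10⁻²¹) = 4.39×10⁻¹¹ A = 43.9 pA

43.9 pA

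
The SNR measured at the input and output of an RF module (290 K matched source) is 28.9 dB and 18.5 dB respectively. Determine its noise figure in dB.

NF (dB) = SNR_in(dB) − SNR_out(dB) when the source is at T₀
NF = 28.9 − 18.5 = 10.4 dB

10.4 dB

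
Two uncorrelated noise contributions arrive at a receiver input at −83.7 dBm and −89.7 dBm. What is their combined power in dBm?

−82.7 dBm

Convert to linear, add, convert back:
P₁ = 4.27×10⁻¹² W, P₂ = 1.07×10⁻¹² W
P_tot = 5.34×10⁻¹² W → 10 log₁₀(P_tot / 10⁻³) = −82.7 dBm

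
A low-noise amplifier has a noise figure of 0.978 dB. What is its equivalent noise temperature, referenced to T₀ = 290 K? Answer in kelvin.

73.2 K

F = 10^(0.978/10) = 1.25256
T_e = (F − 1)·T₀ = (1.25256 − 1) × 290 = 73.2 K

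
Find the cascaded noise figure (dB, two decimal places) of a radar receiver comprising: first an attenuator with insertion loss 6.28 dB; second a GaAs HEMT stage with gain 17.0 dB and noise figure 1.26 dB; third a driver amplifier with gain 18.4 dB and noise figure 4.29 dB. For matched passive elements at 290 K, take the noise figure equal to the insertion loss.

7.65 dB

Convert to linear (a loss of L dB is a gain of −L dB): F_i = 10^(NF_i/10), G_i = 10^(G_i,dB/10)
  Stage 1: F_1 = 10^(6.28/10) = 4.246, G_1 = 10^(−6.28/10) = 0.2355
  Stage 2: F_2 = 10^(1.26/10) = 1.337, G_2 = 10^(17.0/10) = 50.12
  Stage 3: F_3 = 10^(4.29/10) = 2.685, G_3 = 10^(18.4/10) = 69.18
Friis cascade:
  F = 4.246 + (1.337 − 1)/0.2355 + (2.685 − 1)/11.80 = 5.818
NF = 10 log₁₀(5.818) = 7.65 dB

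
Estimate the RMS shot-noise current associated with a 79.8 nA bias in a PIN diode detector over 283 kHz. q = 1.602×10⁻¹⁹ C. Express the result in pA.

I_n = √(2qI·B)
2qI·B = 2 × 1.602×10⁻¹⁹ × 7.98×10⁻⁸ × 2.83×10⁵ = 7.24×10⁻²¹ A²
I_n = √(7.24×10⁻²¹) = 8.51×10⁻¹¹ A = 85.1 pA

85.1 pA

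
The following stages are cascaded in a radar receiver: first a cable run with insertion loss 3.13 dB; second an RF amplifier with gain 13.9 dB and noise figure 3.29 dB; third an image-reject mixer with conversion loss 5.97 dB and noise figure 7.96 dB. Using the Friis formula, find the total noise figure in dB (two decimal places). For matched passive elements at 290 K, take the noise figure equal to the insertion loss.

Convert to linear (a loss of L dB is a gain of −L dB): F_i = 10^(NF_i/10), G_i = 10^(G_i,dB/10)
  Stage 1: F_1 = 10^(3.13/10) = 2.056, G_1 = 10^(−3.13/10) = 0.4864
  Stage 2: F_2 = 10^(3.29/10) = 2.133, G_2 = 10^(13.9/10) = 24.55
  Stage 3: F_3 = 10^(7.96/10) = 6.252, G_3 = 10^(−5.97/10) = 0.2529
Friis cascade:
  F = 2.056 + (2.133 − 1)/0.4864 + (6.252 − 1)/11.94 = 4.825
NF = 10 log₁₀(4.825) = 6.84 dB

6.84 dB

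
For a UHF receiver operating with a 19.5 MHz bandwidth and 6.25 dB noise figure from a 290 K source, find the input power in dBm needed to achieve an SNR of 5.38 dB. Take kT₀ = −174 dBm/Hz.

Sensitivity = −174 + 10 log₁₀(B) + NF + SNR_min
= −174 + 72.9 + 6.25 + 5.38
= −89.47 dBm → −89.5 dBm

−89.5 dBm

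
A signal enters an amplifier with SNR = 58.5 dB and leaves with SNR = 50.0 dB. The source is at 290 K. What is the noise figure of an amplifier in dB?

8.5 dB

NF (dB) = SNR_in(dB) − SNR_out(dB) when the source is at T₀
NF = 58.5 − 50.0 = 8.5 dB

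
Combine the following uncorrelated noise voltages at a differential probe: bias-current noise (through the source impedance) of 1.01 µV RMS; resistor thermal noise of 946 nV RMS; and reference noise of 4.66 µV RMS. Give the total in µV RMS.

Uncorrelated sources add in power (mean-square): V_tot = √(ΣV_i²)
V_tot = √[(1.01×10⁻⁶)² + (9.46×10⁻⁷)² + (4.66×10⁻⁶)²] = 4.86×10⁻⁶ V = 4.86 µV

4.86 µV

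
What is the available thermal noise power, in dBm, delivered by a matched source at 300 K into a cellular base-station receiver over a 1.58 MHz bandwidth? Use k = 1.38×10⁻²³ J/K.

P_n = kTB = 1.38×10⁻²³ × 300 × 1.58×10⁶ = 6.54×10⁻¹⁵ W
In dBm: 10 log₁₀(6.54×10⁻¹⁵ / 10⁻³) = −111.8 dBm

−111.8 dBm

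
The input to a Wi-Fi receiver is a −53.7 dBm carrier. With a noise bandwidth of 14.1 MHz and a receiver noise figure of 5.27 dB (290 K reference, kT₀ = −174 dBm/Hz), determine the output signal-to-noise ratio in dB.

43.5 dB

Noise floor: N = −174 + 10 log₁₀(B) + NF
10 log₁₀(1.41×10⁷) = 71.49 dB
N = −174 + 71.49 + 5.27 = −97.24 dBm
SNR = P_sig − N = −53.7 − (−97.24) = 43.54 dB → 43.5 dB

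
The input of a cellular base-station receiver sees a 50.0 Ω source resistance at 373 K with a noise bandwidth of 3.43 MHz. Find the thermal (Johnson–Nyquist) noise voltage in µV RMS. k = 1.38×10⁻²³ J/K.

1.88 µV

V_n = √(4kTRB)
4kTRB = 4 × 1.38×10⁻²³ × 373 × 5.00×10¹ × 3.43×10⁶ = 3.53×10⁻¹² V²
V_n = √(3.53×10⁻¹²) = 1.88×10⁻⁶ V = 1.88 µV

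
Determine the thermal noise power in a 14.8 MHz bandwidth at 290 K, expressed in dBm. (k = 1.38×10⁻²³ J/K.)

−102.3 dBm

P_n = kTB = 1.38×10⁻²³ × 290 × 1.48×10⁷ = 5.92×10⁻¹⁴ W
In dBm: 10 log₁₀(5.92×10⁻¹⁴ / 10⁻³) = −102.3 dBm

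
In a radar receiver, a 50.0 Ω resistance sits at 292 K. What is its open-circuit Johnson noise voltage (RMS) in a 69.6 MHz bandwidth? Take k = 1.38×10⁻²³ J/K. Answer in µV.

V_n = √(4kTRB)
4kTRB = 4 × 1.38×10⁻²³ × 292 × 5.00×10¹ × 6.96×10⁷ = 5.61×10⁻¹¹ V²
V_n = √(5.61×10⁻¹¹) = 7.49×10⁻⁶ V = 7.49 µV

7.49 µV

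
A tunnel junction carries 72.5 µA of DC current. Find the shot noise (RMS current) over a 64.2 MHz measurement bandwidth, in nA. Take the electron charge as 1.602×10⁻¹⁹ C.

38.6 nA

I_n = √(2qI·B)
2qI·B = 2 × 1.602×10⁻¹⁹ × 7.25×10⁻⁵ × 6.42×10⁷ = 1.49×10⁻¹⁵ A²
I_n = √(1.49×10⁻¹⁵) = 3.86×10⁻⁸ A = 38.6 nA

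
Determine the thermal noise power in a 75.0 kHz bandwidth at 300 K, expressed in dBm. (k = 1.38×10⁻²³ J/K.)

P_n = kTB = 1.38×10⁻²³ × 300 × 7.50×10⁴ = 3.11×10⁻¹⁶ W
In dBm: 10 log₁₀(3.11×10⁻¹⁶ / 10⁻³) = −125.1 dBm

−125.1 dBm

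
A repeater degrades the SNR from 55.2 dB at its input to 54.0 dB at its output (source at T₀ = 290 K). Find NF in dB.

1.2 dB

NF (dB) = SNR_in(dB) − SNR_out(dB) when the source is at T₀
NF = 55.2 − 54.0 = 1.2 dB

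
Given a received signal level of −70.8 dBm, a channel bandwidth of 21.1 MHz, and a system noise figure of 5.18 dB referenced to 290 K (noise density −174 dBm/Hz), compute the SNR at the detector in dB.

24.8 dB

Noise floor: N = −174 + 10 log₁₀(B) + NF
10 log₁₀(2.11×10⁷) = 73.24 dB
N = −174 + 73.24 + 5.18 = −95.58 dBm
SNR = P_sig − N = −70.8 − (−95.58) = 24.78 dB → 24.8 dB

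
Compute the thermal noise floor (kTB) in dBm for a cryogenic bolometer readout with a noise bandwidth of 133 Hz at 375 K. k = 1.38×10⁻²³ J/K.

P_n = kTB = 1.38×10⁻²³ × 375 × 1.33×10² = 6.88×10⁻¹⁹ W
In dBm: 10 log₁₀(6.88×10⁻¹⁹ / 10⁻³) = −151.6 dBm

−151.6 dBm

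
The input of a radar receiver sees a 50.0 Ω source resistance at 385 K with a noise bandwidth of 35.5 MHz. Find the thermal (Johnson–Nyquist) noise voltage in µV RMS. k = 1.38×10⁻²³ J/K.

V_n = √(4kTRB)
4kTRB = 4 × 1.38×10⁻²³ × 385 × 5.00×10¹ × 3.55×10⁷ = 3.77×10⁻¹¹ V²
V_n = √(3.77×10⁻¹¹) = 6.14×10⁻⁶ V = 6.14 µV

6.14 µV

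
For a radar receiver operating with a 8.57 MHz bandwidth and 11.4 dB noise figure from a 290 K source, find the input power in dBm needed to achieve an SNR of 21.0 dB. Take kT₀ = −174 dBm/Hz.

Sensitivity = −174 + 10 log₁₀(B) + NF + SNR_min
= −174 + 69.33 + 11.4 + 21.0
= −72.27 dBm → −72.3 dBm

−72.3 dBm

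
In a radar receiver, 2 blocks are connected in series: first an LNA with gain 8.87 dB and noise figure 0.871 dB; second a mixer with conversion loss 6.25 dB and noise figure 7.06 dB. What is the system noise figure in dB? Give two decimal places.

Convert to linear (a loss of L dB is a gain of −L dB): F_i = 10^(NF_i/10), G_i = 10^(G_i,dB/10)
  Stage 1: F_1 = 10^(0.871/10) = 1.222, G_1 = 10^(8.87/10) = 7.709
  Stage 2: F_2 = 10^(7.06/10) = 5.082, G_2 = 10^(−6.25/10) = 0.2371
Friis cascade:
  F = 1.222 + (5.082 − 1)/7.709 = 1.752
NF = 10 log₁₀(1.752) = 2.43 dB

2.43 dB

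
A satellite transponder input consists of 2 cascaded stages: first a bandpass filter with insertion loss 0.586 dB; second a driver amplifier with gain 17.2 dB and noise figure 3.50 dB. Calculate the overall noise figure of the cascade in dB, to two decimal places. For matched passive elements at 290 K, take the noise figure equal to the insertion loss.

Convert to linear (a loss of L dB is a gain of −L dB): F_i = 10^(NF_i/10), G_i = 10^(G_i,dB/10)
  Stage 1: F_1 = 10^(0.586/10) = 1.144, G_1 = 10^(−0.586/10) = 0.8738
  Stage 2: F_2 = 10^(3.50/10) = 2.239, G_2 = 10^(17.2/10) = 52.48
Friis cascade:
  F = 1.144 + (2.239 − 1)/0.8738 = 2.562
NF = 10 log₁₀(2.562) = 4.09 dB

4.09 dB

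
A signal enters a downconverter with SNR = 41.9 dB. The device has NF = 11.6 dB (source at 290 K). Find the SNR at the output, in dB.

30.3 dB

By definition F = SNR_in/SNR_out, so in dB: SNR_out = SNR_in − NF
SNR_out = 41.9 − 11.6 = 30.3 dB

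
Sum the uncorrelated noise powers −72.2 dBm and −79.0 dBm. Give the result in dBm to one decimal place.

Convert to linear, add, convert back:
P₁ = 6.03×10⁻¹¹ W, P₂ = 1.26×10⁻¹¹ W
P_tot = 7.28×10⁻¹¹ W → 10 log₁₀(P_tot / 10⁻³) = −71.4 dBm

−71.4 dBm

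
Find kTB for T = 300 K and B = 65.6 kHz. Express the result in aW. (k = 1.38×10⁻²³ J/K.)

272 aW

P_n = kTB = 1.38×10⁻²³ × 300 × 6.56×10⁴ = 2.72×10⁻¹⁶ W = 272 aW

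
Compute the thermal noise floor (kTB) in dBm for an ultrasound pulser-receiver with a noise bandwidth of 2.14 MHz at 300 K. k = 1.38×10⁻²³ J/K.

−110.5 dBm

P_n = kTB = 1.38×10⁻²³ × 300 × 2.14×10⁶ = 8.86×10⁻¹⁵ W
In dBm: 10 log₁₀(8.86×10⁻¹⁵ / 10⁻³) = −110.5 dBm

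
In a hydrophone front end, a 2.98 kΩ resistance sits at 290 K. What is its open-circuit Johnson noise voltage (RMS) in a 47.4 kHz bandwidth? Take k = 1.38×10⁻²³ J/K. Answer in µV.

V_n = √(4kTRB)
4kTRB = 4 × 1.38×10⁻²³ × 290 × 2.98×10³ × 4.74×10⁴ = 2.26×10⁻¹² V²
V_n = √(2.26×10⁻¹²) = 1.50×10⁻⁶ V = 1.50 µV

1.50 µV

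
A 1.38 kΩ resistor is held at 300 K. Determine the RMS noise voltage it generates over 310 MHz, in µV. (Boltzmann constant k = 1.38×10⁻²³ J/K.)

84.2 µV

V_n = √(4kTRB)
4kTRB = 4 × 1.38×10⁻²³ × 300 × 1.38×10³ × 3.10×10⁸ = 7.08×10⁻⁹ V²
V_n = √(7.08×10⁻⁹) = 8.42×10⁻⁵ V = 84.2 µV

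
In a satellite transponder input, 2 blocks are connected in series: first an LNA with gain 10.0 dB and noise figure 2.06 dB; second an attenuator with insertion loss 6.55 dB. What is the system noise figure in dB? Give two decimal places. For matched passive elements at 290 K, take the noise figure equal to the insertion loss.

2.92 dB

Convert to linear (a loss of L dB is a gain of −L dB): F_i = 10^(NF_i/10), G_i = 10^(G_i,dB/10)
  Stage 1: F_1 = 10^(2.06/10) = 1.607, G_1 = 10^(10.0/10) = 10.00
  Stage 2: F_2 = 10^(6.55/10) = 4.519, G_2 = 10^(−6.55/10) = 0.2213
Friis cascade:
  F = 1.607 + (4.519 − 1)/10.00 = 1.959
NF = 10 log₁₀(1.959) = 2.92 dB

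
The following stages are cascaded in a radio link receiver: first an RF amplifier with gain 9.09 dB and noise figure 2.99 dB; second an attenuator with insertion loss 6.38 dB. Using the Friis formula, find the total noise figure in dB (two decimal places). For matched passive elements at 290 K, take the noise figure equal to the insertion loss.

3.81 dB

Convert to linear (a loss of L dB is a gain of −L dB): F_i = 10^(NF_i/10), G_i = 10^(G_i,dB/10)
  Stage 1: F_1 = 10^(2.99/10) = 1.991, G_1 = 10^(9.09/10) = 8.110
  Stage 2: F_2 = 10^(6.38/10) = 4.345, G_2 = 10^(−6.38/10) = 0.2301
Friis cascade:
  F = 1.991 + (4.345 − 1)/8.110 = 2.403
NF = 10 log₁₀(2.403) = 3.81 dB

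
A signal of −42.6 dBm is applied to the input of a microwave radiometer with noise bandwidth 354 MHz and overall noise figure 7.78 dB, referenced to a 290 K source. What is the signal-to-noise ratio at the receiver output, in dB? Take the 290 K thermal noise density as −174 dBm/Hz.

38.1 dB

Noise floor: N = −174 + 10 log₁₀(B) + NF
10 log₁₀(3.54×10⁸) = 85.49 dB
N = −174 + 85.49 + 7.78 = −80.73 dBm
SNR = P_sig − N = −42.6 − (−80.73) = 38.13 dB → 38.1 dB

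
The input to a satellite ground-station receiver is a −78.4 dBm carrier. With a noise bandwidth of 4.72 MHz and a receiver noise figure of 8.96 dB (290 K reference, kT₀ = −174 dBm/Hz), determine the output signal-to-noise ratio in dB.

19.9 dB

Noise floor: N = −174 + 10 log₁₀(B) + NF
10 log₁₀(4.72×10⁶) = 66.74 dB
N = −174 + 66.74 + 8.96 = −98.30 dBm
SNR = P_sig − N = −78.4 − (−98.30) = 19.90 dB → 19.9 dB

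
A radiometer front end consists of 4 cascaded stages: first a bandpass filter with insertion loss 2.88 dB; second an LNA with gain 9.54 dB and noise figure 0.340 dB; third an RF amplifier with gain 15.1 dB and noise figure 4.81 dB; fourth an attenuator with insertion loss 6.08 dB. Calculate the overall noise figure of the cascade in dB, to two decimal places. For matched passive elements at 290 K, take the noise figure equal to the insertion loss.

Convert to linear (a loss of L dB is a gain of −L dB): F_i = 10^(NF_i/10), G_i = 10^(G_i,dB/10)
  Stage 1: F_1 = 10^(2.88/10) = 1.941, G_1 = 10^(−2.88/10) = 0.5152
  Stage 2: F_2 = 10^(0.340/10) = 1.081, G_2 = 10^(9.54/10) = 8.995
  Stage 3: F_3 = 10^(4.81/10) = 3.027, G_3 = 10^(15.1/10) = 32.36
  Stage 4: F_4 = 10^(6.08/10) = 4.055, G_4 = 10^(−6.08/10) = 0.2466
Friis cascade:
  F = 1.941 + (1.081 − 1)/0.5152 + (3.027 − 1)/4.634 + (4.055 − 1)/150.0 = 2.557
NF = 10 log₁₀(2.557) = 4.08 dB

4.08 dB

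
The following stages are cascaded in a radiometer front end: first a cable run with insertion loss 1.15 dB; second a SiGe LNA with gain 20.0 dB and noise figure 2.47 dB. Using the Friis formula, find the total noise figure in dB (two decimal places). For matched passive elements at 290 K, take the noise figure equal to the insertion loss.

Convert to linear (a loss of L dB is a gain of −L dB): F_i = 10^(NF_i/10), G_i = 10^(G_i,dB/10)
  Stage 1: F_1 = 10^(1.15/10) = 1.303, G_1 = 10^(−1.15/10) = 0.7674
  Stage 2: F_2 = 10^(2.47/10) = 1.766, G_2 = 10^(20.0/10) = 100.0
Friis cascade:
  F = 1.303 + (1.766 − 1)/0.7674 = 2.301
NF = 10 log₁₀(2.301) = 3.62 dB

3.62 dB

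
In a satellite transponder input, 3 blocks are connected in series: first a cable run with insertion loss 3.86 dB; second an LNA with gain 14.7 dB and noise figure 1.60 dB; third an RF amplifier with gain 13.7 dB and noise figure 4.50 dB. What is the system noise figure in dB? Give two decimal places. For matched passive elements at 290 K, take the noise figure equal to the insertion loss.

Convert to linear (a loss of L dB is a gain of −L dB): F_i = 10^(NF_i/10), G_i = 10^(G_i,dB/10)
  Stage 1: F_1 = 10^(3.86/10) = 2.432, G_1 = 10^(−3.86/10) = 0.4111
  Stage 2: F_2 = 10^(1.60/10) = 1.445, G_2 = 10^(14.7/10) = 29.51
  Stage 3: F_3 = 10^(4.50/10) = 2.818, G_3 = 10^(13.7/10) = 23.44
Friis cascade:
  F = 2.432 + (1.445 − 1)/0.4111 + (2.818 − 1)/12.13 = 3.665
NF = 10 log₁₀(3.665) = 5.64 dB

5.64 dB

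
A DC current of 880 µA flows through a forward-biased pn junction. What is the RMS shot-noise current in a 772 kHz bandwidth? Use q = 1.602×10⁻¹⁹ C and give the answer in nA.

14.8 nA

I_n = √(2qI·B)
2qI·B = 2 × 1.602×10⁻¹⁹ × 8.80×10⁻⁴ × 7.72×10⁵ = 2.18×10⁻¹⁶ A²
I_n = √(2.18×10⁻¹⁶) = 1.48×10⁻⁸ A = 14.8 nA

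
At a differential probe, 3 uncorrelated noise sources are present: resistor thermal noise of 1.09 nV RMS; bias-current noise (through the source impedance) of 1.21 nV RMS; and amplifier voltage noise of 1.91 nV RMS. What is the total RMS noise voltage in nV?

Uncorrelated sources add in power (mean-square): V_tot = √(ΣV_i²)
V_tot = √[(1.09×10⁻⁹)² + (1.21×10⁻⁹)² + (1.91×10⁻⁹)²] = 2.51×10⁻⁹ V = 2.51 nV

2.51 nV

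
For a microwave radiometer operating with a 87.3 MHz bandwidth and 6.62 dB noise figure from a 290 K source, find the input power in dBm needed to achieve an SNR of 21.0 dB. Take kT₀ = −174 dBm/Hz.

−67.0 dBm

Sensitivity = −174 + 10 log₁₀(B) + NF + SNR_min
= −174 + 79.41 + 6.62 + 21.0
= −66.97 dBm → −67.0 dBm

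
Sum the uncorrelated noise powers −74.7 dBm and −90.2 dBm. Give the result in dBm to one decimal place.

Convert to linear, add, convert back:
P₁ = 3.39×10⁻¹¹ W, P₂ = 9.55×10⁻¹³ W
P_tot = 3.48×10⁻¹¹ W → 10 log₁₀(P_tot / 10⁻³) = −74.6 dBm

−74.6 dBm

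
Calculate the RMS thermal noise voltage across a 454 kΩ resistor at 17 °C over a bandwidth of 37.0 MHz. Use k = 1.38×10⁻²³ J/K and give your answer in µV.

519 µV

T = 17 °C + 273.15 = 290.15 K
V_n = √(4kTRB)
4kTRB = 4 × 1.38×10⁻²³ × 290.15 × 4.54×10⁵ × 3.70×10⁷ = 2.69×10⁻⁷ V²
V_n = √(2.69×10⁻⁷) = 5.19×10⁻⁴ V = 519 µV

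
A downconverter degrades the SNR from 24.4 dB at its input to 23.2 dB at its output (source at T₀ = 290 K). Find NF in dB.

NF (dB) = SNR_in(dB) − SNR_out(dB) when the source is at T₀
NF = 24.4 − 23.2 = 1.2 dB

1.2 dB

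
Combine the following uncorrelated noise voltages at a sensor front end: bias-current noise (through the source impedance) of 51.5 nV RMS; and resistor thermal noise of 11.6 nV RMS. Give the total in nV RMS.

52.8 nV

Uncorrelated sources add in power (mean-square): V_tot = √(ΣV_i²)
V_tot = √[(5.15×10⁻⁸)² + (1.16×10⁻⁸)²] = 5.28×10⁻⁸ V = 52.8 nV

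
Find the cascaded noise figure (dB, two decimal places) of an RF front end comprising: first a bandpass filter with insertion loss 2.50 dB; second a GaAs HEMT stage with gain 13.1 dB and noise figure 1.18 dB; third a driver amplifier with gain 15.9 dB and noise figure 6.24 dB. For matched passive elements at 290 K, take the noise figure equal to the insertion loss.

Convert to linear (a loss of L dB is a gain of −L dB): F_i = 10^(NF_i/10), G_i = 10^(G_i,dB/10)
  Stage 1: F_1 = 10^(2.50/10) = 1.778, G_1 = 10^(−2.50/10) = 0.5623
  Stage 2: F_2 = 10^(1.18/10) = 1.312, G_2 = 10^(13.1/10) = 20.42
  Stage 3: F_3 = 10^(6.24/10) = 4.207, G_3 = 10^(15.9/10) = 38.90
Friis cascade:
  F = 1.778 + (1.312 − 1)/0.5623 + (4.207 − 1)/11.48 = 2.613
NF = 10 log₁₀(2.613) = 4.17 dB

4.17 dB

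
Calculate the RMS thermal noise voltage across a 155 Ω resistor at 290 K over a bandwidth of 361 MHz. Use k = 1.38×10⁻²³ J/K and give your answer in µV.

V_n = √(4kTRB)
4kTRB = 4 × 1.38×10⁻²³ × 290 × 1.55×10² × 3.61×10⁸ = 8.96×10⁻¹⁰ V²
V_n = √(8.96×10⁻¹⁰) = 2.99×10⁻⁵ V = 29.9 µV

29.9 µV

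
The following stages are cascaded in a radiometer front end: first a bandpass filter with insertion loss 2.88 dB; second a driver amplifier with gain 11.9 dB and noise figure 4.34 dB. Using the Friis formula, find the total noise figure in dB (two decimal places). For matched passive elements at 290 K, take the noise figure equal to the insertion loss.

Convert to linear (a loss of L dB is a gain of −L dB): F_i = 10^(NF_i/10), G_i = 10^(G_i,dB/10)
  Stage 1: F_1 = 10^(2.88/10) = 1.941, G_1 = 10^(−2.88/10) = 0.5152
  Stage 2: F_2 = 10^(4.34/10) = 2.716, G_2 = 10^(11.9/10) = 15.49
Friis cascade:
  F = 1.941 + (2.716 − 1)/0.5152 = 5.272
NF = 10 log₁₀(5.272) = 7.22 dB

7.22 dB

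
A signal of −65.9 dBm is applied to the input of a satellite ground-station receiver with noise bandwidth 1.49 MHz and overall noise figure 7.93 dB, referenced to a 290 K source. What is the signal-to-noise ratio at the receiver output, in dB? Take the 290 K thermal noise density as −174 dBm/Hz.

38.4 dB

Noise floor: N = −174 + 10 log₁₀(B) + NF
10 log₁₀(1.49×10⁶) = 61.73 dB
N = −174 + 61.73 + 7.93 = −104.34 dBm
SNR = P_sig − N = −65.9 − (−104.34) = 38.44 dB → 38.4 dB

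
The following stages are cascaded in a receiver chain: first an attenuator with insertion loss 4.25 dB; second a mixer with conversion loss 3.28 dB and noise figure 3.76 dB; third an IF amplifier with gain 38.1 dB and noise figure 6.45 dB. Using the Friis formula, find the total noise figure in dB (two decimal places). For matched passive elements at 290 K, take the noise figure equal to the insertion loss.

Convert to linear (a loss of L dB is a gain of −L dB): F_i = 10^(NF_i/10), G_i = 10^(G_i,dB/10)
  Stage 1: F_1 = 10^(4.25/10) = 2.661, G_1 = 10^(−4.25/10) = 0.3758
  Stage 2: F_2 = 10^(3.76/10) = 2.377, G_2 = 10^(−3.28/10) = 0.4699
  Stage 3: F_3 = 10^(6.45/10) = 4.416, G_3 = 10^(38.1/10) = 6457
Friis cascade:
  F = 2.661 + (2.377 − 1)/0.3758 + (4.416 − 1)/0.1766 = 25.67
NF = 10 log₁₀(25.67) = 14.09 dB

14.09 dB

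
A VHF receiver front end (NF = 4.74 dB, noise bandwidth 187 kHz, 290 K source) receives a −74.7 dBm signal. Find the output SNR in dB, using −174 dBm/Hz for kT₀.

41.8 dB

Noise floor: N = −174 + 10 log₁₀(B) + NF
10 log₁₀(1.87×10⁵) = 52.72 dB
N = −174 + 52.72 + 4.74 = −116.54 dBm
SNR = P_sig − N = −74.7 − (−116.54) = 41.84 dB → 41.8 dB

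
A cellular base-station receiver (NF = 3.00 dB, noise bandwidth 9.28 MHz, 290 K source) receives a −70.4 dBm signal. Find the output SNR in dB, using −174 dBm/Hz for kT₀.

30.9 dB

Noise floor: N = −174 + 10 log₁₀(B) + NF
10 log₁₀(9.28×10⁶) = 69.68 dB
N = −174 + 69.68 + 3.00 = −101.32 dBm
SNR = P_sig − N = −70.4 − (−101.32) = 30.92 dB → 30.9 dB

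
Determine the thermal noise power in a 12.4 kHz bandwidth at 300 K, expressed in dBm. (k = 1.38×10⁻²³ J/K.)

−132.9 dBm

P_n = kTB = 1.38×10⁻²³ × 300 × 1.24×10⁴ = 5.13×10⁻¹⁷ W
In dBm: 10 log₁₀(5.13×10⁻¹⁷ / 10⁻³) = −132.9 dBm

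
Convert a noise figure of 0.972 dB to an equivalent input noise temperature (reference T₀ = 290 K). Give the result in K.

F = 10^(0.972/10) = 1.25083
T_e = (F − 1)·T₀ = (1.25083 − 1) × 290 = 72.7 K

72.7 K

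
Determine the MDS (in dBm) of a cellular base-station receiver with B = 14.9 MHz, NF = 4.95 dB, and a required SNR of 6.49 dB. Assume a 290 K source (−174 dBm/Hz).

Sensitivity = −174 + 10 log₁₀(B) + NF + SNR_min
= −174 + 71.73 + 4.95 + 6.49
= −90.83 dBm → −90.8 dBm

−90.8 dBm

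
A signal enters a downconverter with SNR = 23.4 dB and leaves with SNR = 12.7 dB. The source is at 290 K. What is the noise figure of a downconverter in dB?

NF (dB) = SNR_in(dB) − SNR_out(dB) when the source is at T₀
NF = 23.4 − 12.7 = 10.7 dB

10.7 dB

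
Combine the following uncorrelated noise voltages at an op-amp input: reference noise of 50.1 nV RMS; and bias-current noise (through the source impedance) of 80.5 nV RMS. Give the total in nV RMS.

94.8 nV

Uncorrelated sources add in power (mean-square): V_tot = √(ΣV_i²)
V_tot = √[(5.01×10⁻⁸)² + (8.05×10⁻⁸)²] = 9.48×10⁻⁸ V = 94.8 nV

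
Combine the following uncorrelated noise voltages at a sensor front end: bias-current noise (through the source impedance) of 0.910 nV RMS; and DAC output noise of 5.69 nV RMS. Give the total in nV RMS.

Uncorrelated sources add in power (mean-square): V_tot = √(ΣV_i²)
V_tot = √[(9.10×10⁻¹⁰)² + (5.69×10⁻⁹)²] = 5.76×10⁻⁹ V = 5.76 nV

5.76 nV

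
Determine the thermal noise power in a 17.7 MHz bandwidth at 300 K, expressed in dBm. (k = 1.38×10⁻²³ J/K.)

P_n = kTB = 1.38×10⁻²³ × 300 × 1.77×10⁷ = 7.33×10⁻¹⁴ W
In dBm: 10 log₁₀(7.33×10⁻¹⁴ / 10⁻³) = −101.4 dBm

−101.4 dBm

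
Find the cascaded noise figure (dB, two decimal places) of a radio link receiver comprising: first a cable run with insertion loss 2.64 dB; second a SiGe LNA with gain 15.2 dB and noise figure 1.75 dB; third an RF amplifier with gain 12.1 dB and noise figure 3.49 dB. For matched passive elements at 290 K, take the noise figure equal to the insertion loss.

Convert to linear (a loss of L dB is a gain of −L dB): F_i = 10^(NF_i/10), G_i = 10^(G_i,dB/10)
  Stage 1: F_1 = 10^(2.64/10) = 1.837, G_1 = 10^(−2.64/10) = 0.5445
  Stage 2: F_2 = 10^(1.75/10) = 1.496, G_2 = 10^(15.2/10) = 33.11
  Stage 3: F_3 = 10^(3.49/10) = 2.234, G_3 = 10^(12.1/10) = 16.22
Friis cascade:
  F = 1.837 + (1.496 − 1)/0.5445 + (2.234 − 1)/18.03 = 2.816
NF = 10 log₁₀(2.816) = 4.50 dB

4.50 dB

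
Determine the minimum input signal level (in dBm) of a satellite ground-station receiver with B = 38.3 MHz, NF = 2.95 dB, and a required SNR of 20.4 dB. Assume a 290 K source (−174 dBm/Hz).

Sensitivity = −174 + 10 log₁₀(B) + NF + SNR_min
= −174 + 75.83 + 2.95 + 20.4
= −74.82 dBm → −74.8 dBm

−74.8 dBm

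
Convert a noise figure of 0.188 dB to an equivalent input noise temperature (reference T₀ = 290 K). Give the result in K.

F = 10^(0.188/10) = 1.04424
T_e = (F − 1)·T₀ = (1.04424 − 1) × 290 = 12.8 K

12.8 K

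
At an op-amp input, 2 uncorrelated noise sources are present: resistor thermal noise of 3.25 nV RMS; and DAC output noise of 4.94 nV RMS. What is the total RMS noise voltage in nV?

5.91 nV

Uncorrelated sources add in power (mean-square): V_tot = √(ΣV_i²)
V_tot = √[(3.25×10⁻⁹)² + (4.94×10⁻⁹)²] = 5.91×10⁻⁹ V = 5.91 nV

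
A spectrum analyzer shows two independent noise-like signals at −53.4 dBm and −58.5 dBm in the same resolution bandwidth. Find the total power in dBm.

−52.2 dBm

Convert to linear, add, convert back:
P₁ = 4.57×10⁻⁹ W, P₂ = 1.41×10⁻⁹ W
P_tot = 5.98×10⁻⁹ W → 10 log₁₀(P_tot / 10⁻³) = −52.2 dBm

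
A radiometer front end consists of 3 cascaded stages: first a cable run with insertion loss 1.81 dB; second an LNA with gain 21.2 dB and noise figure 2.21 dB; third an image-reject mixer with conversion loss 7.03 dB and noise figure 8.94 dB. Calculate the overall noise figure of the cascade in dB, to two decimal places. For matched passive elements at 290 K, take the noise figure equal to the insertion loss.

4.15 dB

Convert to linear (a loss of L dB is a gain of −L dB): F_i = 10^(NF_i/10), G_i = 10^(G_i,dB/10)
  Stage 1: F_1 = 10^(1.81/10) = 1.517, G_1 = 10^(−1.81/10) = 0.6592
  Stage 2: F_2 = 10^(2.21/10) = 1.663, G_2 = 10^(21.2/10) = 131.8
  Stage 3: F_3 = 10^(8.94/10) = 7.834, G_3 = 10^(−7.03/10) = 0.1982
Friis cascade:
  F = 1.517 + (1.663 − 1)/0.6592 + (7.834 − 1)/86.90 = 2.602
NF = 10 log₁₀(2.602) = 4.15 dB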